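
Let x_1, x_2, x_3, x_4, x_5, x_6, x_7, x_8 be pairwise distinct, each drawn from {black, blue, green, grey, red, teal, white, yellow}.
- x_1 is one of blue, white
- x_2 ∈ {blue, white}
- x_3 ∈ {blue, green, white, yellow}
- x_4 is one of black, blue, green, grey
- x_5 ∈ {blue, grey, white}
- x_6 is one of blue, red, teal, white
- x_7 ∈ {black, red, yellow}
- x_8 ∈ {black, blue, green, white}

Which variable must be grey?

The 8 variables together cover exactly {black, blue, green, grey, red, teal, white, yellow} — 8 values for 8 variables — and teal appears only in x_6's list, so x_6 = teal.
The 7 still-open variables together cover exactly {black, blue, green, grey, red, white, yellow} — 7 values for 7 variables — and red appears only in x_7's list, so x_7 = red.
The 6 still-open variables together cover exactly {black, blue, green, grey, white, yellow} — 6 values for 6 variables — and yellow appears only in x_3's list, so x_3 = yellow.
x_1 and x_2 share exactly the 2 values {blue, white}; by pigeonhole those values go to them, so strike blue, white from x_4, x_5, x_8.
So grey goes to x_5.

x_5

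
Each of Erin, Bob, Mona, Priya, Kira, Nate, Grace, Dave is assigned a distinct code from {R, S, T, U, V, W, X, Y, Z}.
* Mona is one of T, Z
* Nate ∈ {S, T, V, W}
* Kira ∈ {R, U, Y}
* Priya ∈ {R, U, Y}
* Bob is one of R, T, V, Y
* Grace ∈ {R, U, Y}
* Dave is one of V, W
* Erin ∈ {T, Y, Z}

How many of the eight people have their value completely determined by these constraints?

3

The 8 variables together cover exactly {R, S, T, U, V, W, Y, Z} — 8 values for 8 variables — and S appears only in Nate's list, so Nate = S.
Among the 7 still-open variables, W fits only Dave (and all 7 values in {R, T, U, V, W, Y, Z} must be used), so Dave = W.
The 6 still-open variables draw from only 6 values {R, T, U, V, Y, Z}, so each is used; only Bob can be V, hence Bob = V.
Priya, Kira, Grace between them cover only {R, U, Y} — a naked triple. Remove those values from Erin.
Determined: Bob=V, Nate=S, Dave=W. The other people each still have more than one consistent value. That makes 3.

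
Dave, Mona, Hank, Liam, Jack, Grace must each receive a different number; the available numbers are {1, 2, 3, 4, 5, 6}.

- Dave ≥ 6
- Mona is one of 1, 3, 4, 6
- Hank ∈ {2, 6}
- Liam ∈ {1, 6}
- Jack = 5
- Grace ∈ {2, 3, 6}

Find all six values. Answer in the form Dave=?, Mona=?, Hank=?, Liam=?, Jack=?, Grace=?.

Dave's domain is down to {6}, so Dave = 6. Strike 6 from Mona, Hank, Liam, Grace.
Hank has just one choice, so Hank = 2. Eliminate 2 elsewhere: Grace.
That leaves Liam = 1. So Mona can't be 1.
That leaves Jack = 5.
That leaves Grace = 3. So Mona can't be 3.
That leaves Mona = 4.

Dave=6, Mona=4, Hank=2, Liam=1, Jack=5, Grace=3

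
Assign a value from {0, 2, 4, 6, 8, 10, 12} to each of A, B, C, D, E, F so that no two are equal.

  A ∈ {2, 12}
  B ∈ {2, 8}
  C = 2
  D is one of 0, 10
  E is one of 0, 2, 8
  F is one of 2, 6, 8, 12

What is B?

C has just one choice, so C = 2. So A, B, E, F can't be 2.
So B = 8.

8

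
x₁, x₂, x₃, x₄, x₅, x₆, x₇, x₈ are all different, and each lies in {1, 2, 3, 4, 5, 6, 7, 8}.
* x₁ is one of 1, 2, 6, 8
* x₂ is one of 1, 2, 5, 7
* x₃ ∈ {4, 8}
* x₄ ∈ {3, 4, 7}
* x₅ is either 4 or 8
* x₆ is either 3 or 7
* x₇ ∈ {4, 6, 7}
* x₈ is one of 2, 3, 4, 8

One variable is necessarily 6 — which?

Among the 8 variables, 5 fits only x₂ (and all 8 values in {1, 2, 3, 4, 5, 6, 7, 8} must be used), so x₂ = 5.
The 7 still-open variables draw from only 7 values {1, 2, 3, 4, 6, 7, 8}, so each is used; only x₁ can be 1, hence x₁ = 1.
The 6 still-open variables draw from only 6 values {2, 3, 4, 6, 7, 8}, so each is used; only x₈ can be 2, hence x₈ = 2.
Among the 5 still-open variables, 6 fits only x₇ (and all 5 values in {3, 4, 6, 7, 8} must be used), so x₇ = 6.

x₇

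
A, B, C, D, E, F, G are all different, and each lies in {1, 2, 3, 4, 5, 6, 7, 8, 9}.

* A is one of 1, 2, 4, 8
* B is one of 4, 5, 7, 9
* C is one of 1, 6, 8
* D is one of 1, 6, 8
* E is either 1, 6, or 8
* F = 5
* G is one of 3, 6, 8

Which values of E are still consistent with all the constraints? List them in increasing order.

1, 6, 8

F's domain is down to {5}, so F = 5. So B can't be 5.
C, D, E between them cover only {1, 6, 8} — a naked triple. Remove those values from A, G.
G must be 3 (only option left).
No further eliminations apply; E can still be any of 1, 6, 8.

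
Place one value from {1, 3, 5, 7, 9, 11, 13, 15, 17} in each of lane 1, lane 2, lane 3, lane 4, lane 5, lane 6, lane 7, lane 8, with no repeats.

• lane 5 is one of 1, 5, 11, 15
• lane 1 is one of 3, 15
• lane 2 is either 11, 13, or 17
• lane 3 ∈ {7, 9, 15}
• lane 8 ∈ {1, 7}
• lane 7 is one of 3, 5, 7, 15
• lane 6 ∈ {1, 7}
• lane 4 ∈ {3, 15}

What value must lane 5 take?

lane 1 and lane 4 share exactly the 2 values {3, 15}; by pigeonhole those values go to them, so strike 3, 15 from lane 3, lane 5, lane 7.
The 2 variables lane 6 and lane 8 are confined to {1, 7}, which locks those values in; drop them from lane 3, lane 5, lane 7.
lane 3 has just one choice, so lane 3 = 9.
lane 7 has just one choice, so lane 7 = 5. So lane 5 can't be 5.
So lane 5 = 11.

11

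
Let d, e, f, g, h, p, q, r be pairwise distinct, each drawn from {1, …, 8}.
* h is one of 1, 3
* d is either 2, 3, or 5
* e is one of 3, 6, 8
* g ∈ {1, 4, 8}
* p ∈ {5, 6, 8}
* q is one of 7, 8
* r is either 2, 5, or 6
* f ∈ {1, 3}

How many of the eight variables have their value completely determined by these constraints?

The 8 variables together cover exactly {1, 2, 3, 4, 5, 6, 7, 8} — 8 values for 8 variables — and 4 appears only in g's list, so g = 4.
The 7 still-open variables draw from only 7 values {1, 2, 3, 5, 6, 7, 8}, so each is used; only q can be 7, hence q = 7.
f and h between them cover only {1, 3} — a naked pair. Remove those values from d, e.
Determined: g=4, q=7. The other variables each still have more than one consistent value. That makes 2.

2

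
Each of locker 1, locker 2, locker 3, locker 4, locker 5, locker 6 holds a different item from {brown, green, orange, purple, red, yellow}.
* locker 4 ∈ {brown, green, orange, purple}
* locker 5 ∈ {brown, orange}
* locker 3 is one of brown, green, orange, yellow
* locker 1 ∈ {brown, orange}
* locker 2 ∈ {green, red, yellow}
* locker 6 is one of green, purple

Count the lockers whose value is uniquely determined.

Among the 6 variables, red fits only locker 2 (and all 6 values in {brown, green, orange, purple, red, yellow} must be used), so locker 2 = red.
The 5 still-open variables draw from only 5 values {brown, green, orange, purple, yellow}, so each is used; only locker 3 can be yellow, hence locker 3 = yellow.
The 2 variables locker 1 and locker 5 are confined to {brown, orange}, which locks those values in; drop them from locker 4.
Determined: locker 2=red, locker 3=yellow. The other lockers each still have more than one consistent value. That makes 2.

2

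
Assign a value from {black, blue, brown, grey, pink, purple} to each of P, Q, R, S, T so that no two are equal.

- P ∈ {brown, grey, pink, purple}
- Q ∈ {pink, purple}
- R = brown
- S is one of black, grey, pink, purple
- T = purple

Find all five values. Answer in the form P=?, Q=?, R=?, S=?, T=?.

R must be brown (only option left). Eliminate brown elsewhere: P.
T has just one choice, so T = purple. Remove purple from P, Q, S.
Q has just one choice, so Q = pink. Strike pink from P, S.
That leaves P = grey. Strike grey from S.
S's domain is down to {black}, so S = black.

P=grey, Q=pink, R=brown, S=black, T=purple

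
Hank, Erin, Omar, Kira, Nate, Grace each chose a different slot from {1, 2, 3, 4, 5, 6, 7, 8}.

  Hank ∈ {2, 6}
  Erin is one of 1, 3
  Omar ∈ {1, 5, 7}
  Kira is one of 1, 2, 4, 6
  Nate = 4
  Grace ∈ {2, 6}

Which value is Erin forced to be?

Nate must be 4 (only option left). Remove 4 from Kira.
Hank and Grace share exactly the 2 values {2, 6}; by pigeonhole those values go to them, so strike 2, 6 from Kira.
That leaves Kira = 1. So Erin, Omar can't be 1.
So Erin = 3.

3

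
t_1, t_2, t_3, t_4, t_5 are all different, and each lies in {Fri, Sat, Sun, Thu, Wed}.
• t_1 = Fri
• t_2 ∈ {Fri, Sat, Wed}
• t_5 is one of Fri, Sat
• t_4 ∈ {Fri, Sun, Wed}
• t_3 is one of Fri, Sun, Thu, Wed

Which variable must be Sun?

t_4

t_1's domain is down to {Fri}, so t_1 = Fri. So t_2, t_3, t_4, t_5 can't be Fri.
t_5 has just one choice, so t_5 = Sat. So t_2 can't be Sat.
t_2 must be Wed (only option left). So t_3, t_4 can't be Wed.
So Sun goes to t_4.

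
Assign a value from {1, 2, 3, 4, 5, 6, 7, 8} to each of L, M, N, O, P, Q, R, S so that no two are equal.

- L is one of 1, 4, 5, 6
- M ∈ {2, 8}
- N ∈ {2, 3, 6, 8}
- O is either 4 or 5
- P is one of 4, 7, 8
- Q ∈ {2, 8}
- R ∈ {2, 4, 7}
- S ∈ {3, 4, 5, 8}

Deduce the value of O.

The 8 variables together cover exactly {1, 2, 3, 4, 5, 6, 7, 8} — 8 values for 8 variables — and 1 appears only in L's list, so L = 1.
The 7 still-open variables together cover exactly {2, 3, 4, 5, 6, 7, 8} — 7 values for 7 variables — and 6 appears only in N's list, so N = 6.
The 6 still-open variables together cover exactly {2, 3, 4, 5, 7, 8} — 6 values for 6 variables — and 3 appears only in S's list, so S = 3.
The 5 still-open variables draw from only 5 values {2, 4, 5, 7, 8}, so each is used; only O can be 5, hence O = 5.

5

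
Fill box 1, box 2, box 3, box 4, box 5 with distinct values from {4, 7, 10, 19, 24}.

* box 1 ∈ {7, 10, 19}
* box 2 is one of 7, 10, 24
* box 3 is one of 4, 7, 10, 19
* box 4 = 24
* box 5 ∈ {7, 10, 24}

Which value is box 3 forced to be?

box 4 has just one choice, so box 4 = 24. So box 2, box 5 can't be 24.
Among the 4 still-open variables, 4 fits only box 3 (and all 4 values in {4, 7, 10, 19} must be used), so box 3 = 4.

4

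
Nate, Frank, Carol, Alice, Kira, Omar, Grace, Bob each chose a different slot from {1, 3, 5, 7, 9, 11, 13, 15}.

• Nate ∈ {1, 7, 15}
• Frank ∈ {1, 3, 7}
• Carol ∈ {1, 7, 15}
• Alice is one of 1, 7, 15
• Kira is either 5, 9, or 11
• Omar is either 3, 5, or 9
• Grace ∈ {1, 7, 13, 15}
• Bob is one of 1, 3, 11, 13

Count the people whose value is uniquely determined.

Nate, Carol, Alice between them cover only {1, 7, 15} — a naked triple. Remove those values from Frank, Grace, Bob.
Frank's domain is down to {3}, so Frank = 3. Remove 3 from Omar, Bob.
Grace's domain is down to {13}, so Grace = 13. Strike 13 from Bob.
Bob's domain is down to {11}, so Bob = 11. Strike 11 from Kira.
Determined: Frank=3, Grace=13, Bob=11. The other people each still have more than one consistent value. That makes 3.

3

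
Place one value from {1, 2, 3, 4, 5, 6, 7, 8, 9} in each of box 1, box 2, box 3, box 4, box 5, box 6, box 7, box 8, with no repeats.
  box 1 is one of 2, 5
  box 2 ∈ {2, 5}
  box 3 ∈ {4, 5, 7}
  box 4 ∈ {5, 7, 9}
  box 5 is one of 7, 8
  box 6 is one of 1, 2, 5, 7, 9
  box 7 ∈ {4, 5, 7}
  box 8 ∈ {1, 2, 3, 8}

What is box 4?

The 8 variables draw from only 8 values {1, 2, 3, 4, 5, 7, 8, 9}, so each is used; only box 8 can be 3, hence box 8 = 3.
The 7 still-open variables draw from only 7 values {1, 2, 4, 5, 7, 8, 9}, so each is used; only box 6 can be 1, hence box 6 = 1.
The 6 still-open variables together cover exactly {2, 4, 5, 7, 8, 9} — 6 values for 6 variables — and 8 appears only in box 5's list, so box 5 = 8.
The 5 still-open variables draw from only 5 values {2, 4, 5, 7, 9}, so each is used; only box 4 can be 9, hence box 4 = 9.

9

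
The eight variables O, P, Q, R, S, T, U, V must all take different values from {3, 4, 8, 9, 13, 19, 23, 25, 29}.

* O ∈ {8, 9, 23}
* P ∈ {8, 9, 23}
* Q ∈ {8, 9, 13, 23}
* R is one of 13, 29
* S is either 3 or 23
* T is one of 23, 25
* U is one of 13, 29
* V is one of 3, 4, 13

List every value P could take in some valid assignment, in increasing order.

8, 9, 23

The 8 variables draw from only 8 values {3, 4, 8, 9, 13, 23, 25, 29}, so each is used; only V can be 4, hence V = 4.
The 7 still-open variables together cover exactly {3, 8, 9, 13, 23, 25, 29} — 7 values for 7 variables — and 3 appears only in S's list, so S = 3.
The 6 still-open variables together cover exactly {8, 9, 13, 23, 25, 29} — 6 values for 6 variables — and 25 appears only in T's list, so T = 25.
R and U between them cover only {13, 29} — a naked pair. Remove those values from Q.
No further eliminations apply; P can still be any of 8, 9, 23.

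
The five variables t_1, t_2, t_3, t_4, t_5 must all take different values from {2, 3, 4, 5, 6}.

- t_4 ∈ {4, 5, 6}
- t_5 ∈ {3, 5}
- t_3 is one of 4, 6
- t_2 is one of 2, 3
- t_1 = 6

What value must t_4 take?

t_1 must be 6 (only option left). So t_3, t_4 can't be 6.
That leaves t_3 = 4. Eliminate 4 elsewhere: t_4.
So t_4 = 5.

5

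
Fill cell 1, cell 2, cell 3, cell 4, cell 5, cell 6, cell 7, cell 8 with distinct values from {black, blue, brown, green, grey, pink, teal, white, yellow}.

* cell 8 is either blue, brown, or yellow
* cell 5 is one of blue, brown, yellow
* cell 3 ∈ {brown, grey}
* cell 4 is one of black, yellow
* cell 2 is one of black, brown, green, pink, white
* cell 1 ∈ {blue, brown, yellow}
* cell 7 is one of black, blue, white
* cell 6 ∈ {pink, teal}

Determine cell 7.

white

cell 1, cell 5, cell 8 between them cover only {blue, brown, yellow} — a naked triple. Remove those values from cell 2, cell 3, cell 4, cell 7.
That leaves cell 3 = grey.
cell 4's domain is down to {black}, so cell 4 = black. Eliminate black elsewhere: cell 2, cell 7.
So cell 7 = white.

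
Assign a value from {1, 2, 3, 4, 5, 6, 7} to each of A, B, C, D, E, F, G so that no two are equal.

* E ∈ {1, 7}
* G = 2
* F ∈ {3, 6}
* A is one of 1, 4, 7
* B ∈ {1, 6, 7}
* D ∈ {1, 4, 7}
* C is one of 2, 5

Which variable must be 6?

B

G has just one choice, so G = 2. So C can't be 2.
C's domain is down to {5}, so C = 5.
The 5 still-open variables together cover exactly {1, 3, 4, 6, 7} — 5 values for 5 variables — and 3 appears only in F's list, so F = 3.
The 4 still-open variables draw from only 4 values {1, 4, 6, 7}, so each is used; only B can be 6, hence B = 6.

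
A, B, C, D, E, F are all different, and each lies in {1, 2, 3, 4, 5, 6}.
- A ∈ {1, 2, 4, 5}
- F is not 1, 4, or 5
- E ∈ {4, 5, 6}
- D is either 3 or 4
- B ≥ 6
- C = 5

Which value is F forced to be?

B must be 6 (only option left). Remove 6 from E, F.
C has just one choice, so C = 5. Strike 5 from A, E.
E's domain is down to {4}, so E = 4. Strike 4 from A, D.
That leaves D = 3. Remove 3 from F.
So F = 2.

2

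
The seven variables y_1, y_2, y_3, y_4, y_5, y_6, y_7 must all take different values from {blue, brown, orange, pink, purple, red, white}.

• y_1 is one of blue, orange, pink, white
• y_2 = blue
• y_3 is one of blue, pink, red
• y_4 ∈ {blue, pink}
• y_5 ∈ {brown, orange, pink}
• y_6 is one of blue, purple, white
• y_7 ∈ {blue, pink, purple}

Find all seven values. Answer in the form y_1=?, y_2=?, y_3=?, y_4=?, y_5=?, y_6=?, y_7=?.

y_2 must be blue (only option left). So y_1, y_3, y_4, y_6, y_7 can't be blue.
y_4 must be pink (only option left). Remove pink from y_1, y_3, y_5, y_7.
y_7's domain is down to {purple}, so y_7 = purple. Strike purple from y_6.
y_3 must be red (only option left).
y_6 must be white (only option left). So y_1 can't be white.
y_1's domain is down to {orange}, so y_1 = orange. Remove orange from y_5.
That leaves y_5 = brown.

y_1=orange, y_2=blue, y_3=red, y_4=pink, y_5=brown, y_6=white, y_7=purple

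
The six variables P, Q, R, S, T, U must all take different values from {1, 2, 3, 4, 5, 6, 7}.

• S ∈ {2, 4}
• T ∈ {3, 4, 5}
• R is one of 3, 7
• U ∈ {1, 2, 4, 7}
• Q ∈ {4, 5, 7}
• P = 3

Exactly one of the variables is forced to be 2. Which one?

S

P's domain is down to {3}, so P = 3. Eliminate 3 elsewhere: R, T.
R's domain is down to {7}, so R = 7. So Q, U can't be 7.
The 4 still-open variables together cover exactly {1, 2, 4, 5} — 4 values for 4 variables — and 1 appears only in U's list, so U = 1.
The 3 still-open variables draw from only 3 values {2, 4, 5}, so each is used; only S can be 2, hence S = 2.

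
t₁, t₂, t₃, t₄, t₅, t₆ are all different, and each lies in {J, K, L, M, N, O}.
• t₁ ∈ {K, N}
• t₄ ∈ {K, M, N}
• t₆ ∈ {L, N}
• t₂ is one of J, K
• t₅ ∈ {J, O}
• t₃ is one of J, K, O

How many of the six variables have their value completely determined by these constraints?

3

The 6 variables together cover exactly {J, K, L, M, N, O} — 6 values for 6 variables — and L appears only in t₆'s list, so t₆ = L.
The 5 still-open variables together cover exactly {J, K, M, N, O} — 5 values for 5 variables — and M appears only in t₄'s list, so t₄ = M.
The 4 still-open variables draw from only 4 values {J, K, N, O}, so each is used; only t₁ can be N, hence t₁ = N.
Determined: t₁=N, t₄=M, t₆=L. The other variables each still have more than one consistent value. That makes 3.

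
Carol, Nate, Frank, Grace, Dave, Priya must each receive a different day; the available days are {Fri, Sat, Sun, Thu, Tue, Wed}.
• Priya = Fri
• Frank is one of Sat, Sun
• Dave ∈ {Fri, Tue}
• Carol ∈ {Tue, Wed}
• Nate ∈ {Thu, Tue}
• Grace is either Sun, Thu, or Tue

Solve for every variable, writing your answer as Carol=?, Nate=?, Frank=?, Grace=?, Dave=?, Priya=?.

Priya's domain is down to {Fri}, so Priya = Fri. Strike Fri from Dave.
Dave's domain is down to {Tue}, so Dave = Tue. Eliminate Tue elsewhere: Carol, Nate, Grace.
Carol has just one choice, so Carol = Wed.
That leaves Nate = Thu. So Grace can't be Thu.
Grace must be Sun (only option left). Strike Sun from Frank.
Frank has just one choice, so Frank = Sat.

Carol=Wed, Nate=Thu, Frank=Sat, Grace=Sun, Dave=Tue, Priya=Fri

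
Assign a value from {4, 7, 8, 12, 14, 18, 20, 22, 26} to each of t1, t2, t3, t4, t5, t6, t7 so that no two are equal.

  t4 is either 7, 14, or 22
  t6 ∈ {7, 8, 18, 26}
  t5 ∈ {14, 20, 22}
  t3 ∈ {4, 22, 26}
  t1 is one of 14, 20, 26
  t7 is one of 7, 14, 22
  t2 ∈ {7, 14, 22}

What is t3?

4

The 3 variables t2, t4, t7 are confined to {7, 14, 22}, which locks those values in; drop them from t1, t3, t5, t6.
That leaves t5 = 20. Remove 20 from t1.
That leaves t1 = 26. Eliminate 26 elsewhere: t3, t6.
So t3 = 4.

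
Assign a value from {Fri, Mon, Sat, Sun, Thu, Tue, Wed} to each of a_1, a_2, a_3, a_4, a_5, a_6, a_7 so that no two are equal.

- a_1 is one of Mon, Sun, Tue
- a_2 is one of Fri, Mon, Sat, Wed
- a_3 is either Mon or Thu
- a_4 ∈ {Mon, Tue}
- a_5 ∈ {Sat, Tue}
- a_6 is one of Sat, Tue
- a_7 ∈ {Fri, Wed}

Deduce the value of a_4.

The 7 variables together cover exactly {Fri, Mon, Sat, Sun, Thu, Tue, Wed} — 7 values for 7 variables — and Sun appears only in a_1's list, so a_1 = Sun.
Among the 6 still-open variables, Thu fits only a_3 (and all 6 values in {Fri, Mon, Sat, Thu, Tue, Wed} must be used), so a_3 = Thu.
a_5 and a_6 share exactly the 2 values {Sat, Tue}; by pigeonhole those values go to them, so strike Sat, Tue from a_2, a_4.
So a_4 = Mon.

Mon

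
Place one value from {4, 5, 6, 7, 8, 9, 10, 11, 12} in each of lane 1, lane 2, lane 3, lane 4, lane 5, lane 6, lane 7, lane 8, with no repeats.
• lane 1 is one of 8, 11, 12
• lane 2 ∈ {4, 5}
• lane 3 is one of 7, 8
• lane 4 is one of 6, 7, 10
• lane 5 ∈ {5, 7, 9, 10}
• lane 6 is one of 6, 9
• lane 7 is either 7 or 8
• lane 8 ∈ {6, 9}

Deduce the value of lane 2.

The 2 variables lane 3 and lane 7 are confined to {7, 8}, which locks those values in; drop them from lane 1, lane 4, lane 5.
The 2 variables lane 6 and lane 8 are confined to {6, 9}, which locks those values in; drop them from lane 4, lane 5.
That leaves lane 4 = 10. So lane 5 can't be 10.
lane 5 has just one choice, so lane 5 = 5. Remove 5 from lane 2.
So lane 2 = 4.

4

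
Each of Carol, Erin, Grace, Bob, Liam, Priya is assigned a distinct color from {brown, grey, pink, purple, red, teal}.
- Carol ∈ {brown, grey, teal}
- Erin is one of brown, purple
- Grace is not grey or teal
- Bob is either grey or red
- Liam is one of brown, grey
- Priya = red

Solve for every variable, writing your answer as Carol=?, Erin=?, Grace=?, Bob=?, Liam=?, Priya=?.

Carol=teal, Erin=purple, Grace=pink, Bob=grey, Liam=brown, Priya=red

Priya's domain is down to {red}, so Priya = red. Strike red from Grace, Bob.
Bob must be grey (only option left). Remove grey from Carol, Liam.
That leaves Liam = brown. Eliminate brown elsewhere: Carol, Erin, Grace.
Carol's domain is down to {teal}, so Carol = teal.
That leaves Erin = purple. Eliminate purple elsewhere: Grace.
Grace has just one choice, so Grace = pink.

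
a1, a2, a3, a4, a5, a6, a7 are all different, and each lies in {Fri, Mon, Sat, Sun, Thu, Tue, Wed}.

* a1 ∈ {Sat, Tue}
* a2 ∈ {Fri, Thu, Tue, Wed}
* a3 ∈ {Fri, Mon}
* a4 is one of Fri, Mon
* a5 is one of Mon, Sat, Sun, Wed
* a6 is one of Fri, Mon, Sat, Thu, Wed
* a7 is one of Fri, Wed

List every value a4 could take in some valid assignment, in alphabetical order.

The 7 variables together cover exactly {Fri, Mon, Sat, Sun, Thu, Tue, Wed} — 7 values for 7 variables — and Sun appears only in a5's list, so a5 = Sun.
The 2 variables a3 and a4 are confined to {Fri, Mon}, which locks those values in; drop them from a2, a6, a7.
a7 must be Wed (only option left). So a2, a6 can't be Wed.
No further eliminations apply; a4 can still be any of Fri, Mon.

Fri, Mon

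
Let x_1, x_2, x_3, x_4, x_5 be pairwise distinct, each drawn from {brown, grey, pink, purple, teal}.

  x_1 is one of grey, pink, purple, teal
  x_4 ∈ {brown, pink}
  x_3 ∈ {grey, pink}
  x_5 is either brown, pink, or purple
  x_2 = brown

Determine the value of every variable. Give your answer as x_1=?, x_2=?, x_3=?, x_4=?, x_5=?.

x_2 has just one choice, so x_2 = brown. So x_4, x_5 can't be brown.
That leaves x_4 = pink. Strike pink from x_1, x_3, x_5.
x_5's domain is down to {purple}, so x_5 = purple. So x_1 can't be purple.
x_3 has just one choice, so x_3 = grey. Remove grey from x_1.
x_1 has just one choice, so x_1 = teal.

x_1=teal, x_2=brown, x_3=grey, x_4=pink, x_5=purple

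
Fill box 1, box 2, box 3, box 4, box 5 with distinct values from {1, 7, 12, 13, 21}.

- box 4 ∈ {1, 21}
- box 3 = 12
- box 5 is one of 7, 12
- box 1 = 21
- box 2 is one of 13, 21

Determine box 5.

box 1 must be 21 (only option left). Strike 21 from box 2, box 4.
box 2 must be 13 (only option left).
box 3's domain is down to {12}, so box 3 = 12. Remove 12 from box 5.
So box 5 = 7.

7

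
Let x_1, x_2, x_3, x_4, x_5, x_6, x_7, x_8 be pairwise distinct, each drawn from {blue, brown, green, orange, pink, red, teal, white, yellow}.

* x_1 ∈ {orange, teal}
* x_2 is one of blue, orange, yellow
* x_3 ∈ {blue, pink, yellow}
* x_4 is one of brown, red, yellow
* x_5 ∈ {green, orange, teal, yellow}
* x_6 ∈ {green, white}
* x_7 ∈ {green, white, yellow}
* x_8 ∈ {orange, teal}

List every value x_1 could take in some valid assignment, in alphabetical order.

orange, teal

x_1 and x_8 share exactly the 2 values {orange, teal}; by pigeonhole those values go to them, so strike orange, teal from x_2, x_5.
The 3 variables x_5, x_6, x_7 are confined to {green, white, yellow}, which locks those values in; drop them from x_2, x_3, x_4.
That leaves x_2 = blue. Strike blue from x_3.
x_3 has just one choice, so x_3 = pink.
No further eliminations apply; x_1 can still be any of orange, teal.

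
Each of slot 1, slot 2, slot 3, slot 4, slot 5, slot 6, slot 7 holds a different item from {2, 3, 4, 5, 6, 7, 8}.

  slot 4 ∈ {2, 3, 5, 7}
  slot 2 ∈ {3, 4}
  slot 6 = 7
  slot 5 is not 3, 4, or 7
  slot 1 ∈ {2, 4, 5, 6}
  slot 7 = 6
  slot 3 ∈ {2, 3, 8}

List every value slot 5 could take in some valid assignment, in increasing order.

2, 5, 8

slot 6 has just one choice, so slot 6 = 7. Eliminate 7 elsewhere: slot 4.
That leaves slot 7 = 6. Strike 6 from slot 1, slot 5.
No further eliminations apply; slot 5 can still be any of 2, 5, 8.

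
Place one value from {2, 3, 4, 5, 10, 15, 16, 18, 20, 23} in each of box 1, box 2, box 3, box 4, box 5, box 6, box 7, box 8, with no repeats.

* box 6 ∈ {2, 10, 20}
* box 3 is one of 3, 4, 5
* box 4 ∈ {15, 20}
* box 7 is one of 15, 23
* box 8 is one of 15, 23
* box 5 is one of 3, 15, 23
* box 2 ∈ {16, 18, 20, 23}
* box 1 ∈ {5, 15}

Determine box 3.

box 7 and box 8 between them cover only {15, 23} — a naked pair. Remove those values from box 1, box 2, box 4, box 5.
box 1's domain is down to {5}, so box 1 = 5. So box 3 can't be 5.
box 4 must be 20 (only option left). Eliminate 20 elsewhere: box 2, box 6.
box 5's domain is down to {3}, so box 5 = 3. Remove 3 from box 3.
So box 3 = 4.

4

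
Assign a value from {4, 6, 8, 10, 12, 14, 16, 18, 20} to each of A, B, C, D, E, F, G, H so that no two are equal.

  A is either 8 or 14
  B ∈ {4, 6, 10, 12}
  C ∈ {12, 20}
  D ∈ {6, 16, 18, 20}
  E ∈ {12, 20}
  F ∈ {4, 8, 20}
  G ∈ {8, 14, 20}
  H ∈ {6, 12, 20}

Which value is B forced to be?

10

The 2 variables C and E are confined to {12, 20}, which locks those values in; drop them from B, D, F, G, H.
H's domain is down to {6}, so H = 6. Eliminate 6 elsewhere: B, D.
A and G between them cover only {8, 14} — a naked pair. Remove those values from F.
F must be 4 (only option left). So B can't be 4.
So B = 10.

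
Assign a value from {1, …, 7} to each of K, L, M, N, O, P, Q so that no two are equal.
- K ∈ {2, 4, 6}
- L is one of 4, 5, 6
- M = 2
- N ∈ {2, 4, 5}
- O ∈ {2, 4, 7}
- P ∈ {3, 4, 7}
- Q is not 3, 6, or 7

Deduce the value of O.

7

M has just one choice, so M = 2. Eliminate 2 elsewhere: K, N, O, Q.
The 6 still-open variables draw from only 6 values {1, 3, 4, 5, 6, 7}, so each is used; only Q can be 1, hence Q = 1.
The 5 still-open variables together cover exactly {3, 4, 5, 6, 7} — 5 values for 5 variables — and 3 appears only in P's list, so P = 3.
The 4 still-open variables draw from only 4 values {4, 5, 6, 7}, so each is used; only O can be 7, hence O = 7.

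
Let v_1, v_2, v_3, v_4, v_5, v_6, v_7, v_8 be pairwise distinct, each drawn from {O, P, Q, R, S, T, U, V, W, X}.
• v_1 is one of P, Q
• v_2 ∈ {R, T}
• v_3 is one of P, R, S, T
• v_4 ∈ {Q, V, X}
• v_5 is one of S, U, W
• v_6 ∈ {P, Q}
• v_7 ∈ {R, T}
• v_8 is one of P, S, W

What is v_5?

U

The 2 variables v_1 and v_6 are confined to {P, Q}, which locks those values in; drop them from v_3, v_4, v_8.
v_2 and v_7 share exactly the 2 values {R, T}; by pigeonhole those values go to them, so strike R, T from v_3.
v_3's domain is down to {S}, so v_3 = S. Strike S from v_5, v_8.
v_8's domain is down to {W}, so v_8 = W. Eliminate W elsewhere: v_5.
So v_5 = U.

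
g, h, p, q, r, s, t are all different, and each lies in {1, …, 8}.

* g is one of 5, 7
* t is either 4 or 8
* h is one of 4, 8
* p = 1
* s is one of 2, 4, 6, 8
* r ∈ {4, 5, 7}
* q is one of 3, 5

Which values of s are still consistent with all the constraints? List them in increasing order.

2, 6

p's domain is down to {1}, so p = 1.
h and t between them cover only {4, 8} — a naked pair. Remove those values from r, s.
g and r between them cover only {5, 7} — a naked pair. Remove those values from q.
q must be 3 (only option left).
No further eliminations apply; s can still be any of 2, 6.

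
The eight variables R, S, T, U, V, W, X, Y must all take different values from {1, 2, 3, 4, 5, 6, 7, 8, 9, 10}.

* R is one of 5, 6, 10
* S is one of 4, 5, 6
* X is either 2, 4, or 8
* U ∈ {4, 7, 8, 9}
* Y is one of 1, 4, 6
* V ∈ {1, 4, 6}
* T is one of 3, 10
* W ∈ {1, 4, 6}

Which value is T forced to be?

The 3 variables V, W, Y are confined to {1, 4, 6}, which locks those values in; drop them from R, S, U, X.
S must be 5 (only option left). Eliminate 5 elsewhere: R.
R's domain is down to {10}, so R = 10. Remove 10 from T.
So T = 3.

3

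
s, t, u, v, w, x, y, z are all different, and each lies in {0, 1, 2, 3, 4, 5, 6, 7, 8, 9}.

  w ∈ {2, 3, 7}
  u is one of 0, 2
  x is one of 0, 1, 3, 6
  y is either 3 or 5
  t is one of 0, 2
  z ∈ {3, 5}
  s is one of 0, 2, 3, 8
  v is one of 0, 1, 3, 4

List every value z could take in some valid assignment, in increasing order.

3, 5

t and u share exactly the 2 values {0, 2}; by pigeonhole those values go to them, so strike 0, 2 from s, v, w, x.
y and z share exactly the 2 values {3, 5}; by pigeonhole those values go to them, so strike 3, 5 from s, v, w, x.
s must be 8 (only option left).
w's domain is down to {7}, so w = 7.
No further eliminations apply; z can still be any of 3, 5.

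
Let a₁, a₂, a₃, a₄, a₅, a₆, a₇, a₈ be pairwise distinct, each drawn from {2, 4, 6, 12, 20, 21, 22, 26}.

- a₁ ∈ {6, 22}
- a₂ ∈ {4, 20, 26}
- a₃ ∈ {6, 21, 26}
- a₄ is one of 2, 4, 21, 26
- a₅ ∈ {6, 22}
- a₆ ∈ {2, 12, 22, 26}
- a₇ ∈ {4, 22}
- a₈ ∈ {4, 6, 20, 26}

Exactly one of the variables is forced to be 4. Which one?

a₇

The 8 variables together cover exactly {2, 4, 6, 12, 20, 21, 22, 26} — 8 values for 8 variables — and 12 appears only in a₆'s list, so a₆ = 12.
The 7 still-open variables draw from only 7 values {2, 4, 6, 20, 21, 22, 26}, so each is used; only a₄ can be 2, hence a₄ = 2.
The 6 still-open variables together cover exactly {4, 6, 20, 21, 22, 26} — 6 values for 6 variables — and 21 appears only in a₃'s list, so a₃ = 21.
a₁ and a₅ between them cover only {6, 22} — a naked pair. Remove those values from a₇, a₈.
So 4 goes to a₇.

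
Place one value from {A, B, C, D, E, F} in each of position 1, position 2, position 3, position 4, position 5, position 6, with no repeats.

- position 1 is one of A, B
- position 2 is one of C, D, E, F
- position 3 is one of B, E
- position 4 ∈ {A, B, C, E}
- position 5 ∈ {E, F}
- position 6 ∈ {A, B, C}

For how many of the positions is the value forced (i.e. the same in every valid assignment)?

2

Among the 6 variables, D fits only position 2 (and all 6 values in {A, B, C, D, E, F} must be used), so position 2 = D.
Among the 5 still-open variables, F fits only position 5 (and all 5 values in {A, B, C, E, F} must be used), so position 5 = F.
Determined: position 2=D, position 5=F. The other positions each still have more than one consistent value. That makes 2.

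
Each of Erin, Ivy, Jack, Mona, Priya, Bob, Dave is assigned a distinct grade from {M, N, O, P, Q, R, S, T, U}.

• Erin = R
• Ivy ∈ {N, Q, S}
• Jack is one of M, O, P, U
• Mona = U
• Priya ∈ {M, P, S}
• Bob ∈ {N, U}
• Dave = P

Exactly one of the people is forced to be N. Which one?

Bob

Erin's domain is down to {R}, so Erin = R.
Mona has just one choice, so Mona = U. Remove U from Jack, Bob.
So N goes to Bob.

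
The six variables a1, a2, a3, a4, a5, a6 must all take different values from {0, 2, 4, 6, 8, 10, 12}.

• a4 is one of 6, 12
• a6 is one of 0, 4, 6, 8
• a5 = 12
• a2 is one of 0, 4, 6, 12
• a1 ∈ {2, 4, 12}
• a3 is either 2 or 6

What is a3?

a5 must be 12 (only option left). Strike 12 from a1, a2, a4.
a4 must be 6 (only option left). Eliminate 6 elsewhere: a2, a3, a6.
So a3 = 2.

2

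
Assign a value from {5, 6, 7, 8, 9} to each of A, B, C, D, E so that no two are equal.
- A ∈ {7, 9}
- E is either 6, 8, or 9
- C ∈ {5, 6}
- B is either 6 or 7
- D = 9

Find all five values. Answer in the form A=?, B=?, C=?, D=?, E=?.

A=7, B=6, C=5, D=9, E=8

D has just one choice, so D = 9. Strike 9 from A, E.
A has just one choice, so A = 7. Remove 7 from B.
B must be 6 (only option left). Strike 6 from C, E.
That leaves C = 5.
E must be 8 (only option left).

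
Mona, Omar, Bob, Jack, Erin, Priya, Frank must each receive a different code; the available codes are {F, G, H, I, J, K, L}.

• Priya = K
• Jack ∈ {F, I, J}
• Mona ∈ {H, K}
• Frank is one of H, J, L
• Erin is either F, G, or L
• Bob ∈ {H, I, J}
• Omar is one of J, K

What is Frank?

Priya's domain is down to {K}, so Priya = K. Strike K from Mona, Omar.
That leaves Mona = H. Remove H from Bob, Frank.
Omar's domain is down to {J}, so Omar = J. Remove J from Bob, Jack, Frank.
So Frank = L.

L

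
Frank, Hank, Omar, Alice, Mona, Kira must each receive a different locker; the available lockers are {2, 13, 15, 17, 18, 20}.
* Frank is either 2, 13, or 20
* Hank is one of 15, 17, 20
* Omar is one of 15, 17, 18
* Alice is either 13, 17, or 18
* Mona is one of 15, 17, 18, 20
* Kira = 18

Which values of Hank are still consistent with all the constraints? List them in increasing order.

15, 17, 20

Kira has just one choice, so Kira = 18. Remove 18 from Omar, Alice, Mona.
The 5 still-open variables draw from only 5 values {2, 13, 15, 17, 20}, so each is used; only Frank can be 2, hence Frank = 2.
The 4 still-open variables together cover exactly {13, 15, 17, 20} — 4 values for 4 variables — and 13 appears only in Alice's list, so Alice = 13.
No further eliminations apply; Hank can still be any of 15, 17, 20.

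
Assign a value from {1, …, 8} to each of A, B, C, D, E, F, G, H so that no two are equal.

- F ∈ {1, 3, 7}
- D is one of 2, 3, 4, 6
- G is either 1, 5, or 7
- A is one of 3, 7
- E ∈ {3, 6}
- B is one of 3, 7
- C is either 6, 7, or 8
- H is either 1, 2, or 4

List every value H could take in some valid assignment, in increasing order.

The 8 variables draw from only 8 values {1, 2, 3, 4, 5, 6, 7, 8}, so each is used; only G can be 5, hence G = 5.
Among the 7 still-open variables, 8 fits only C (and all 7 values in {1, 2, 3, 4, 6, 7, 8} must be used), so C = 8.
The 2 variables A and B are confined to {3, 7}, which locks those values in; drop them from D, E, F.
E's domain is down to {6}, so E = 6. Strike 6 from D.
F must be 1 (only option left). Remove 1 from H.
No further eliminations apply; H can still be any of 2, 4.

2, 4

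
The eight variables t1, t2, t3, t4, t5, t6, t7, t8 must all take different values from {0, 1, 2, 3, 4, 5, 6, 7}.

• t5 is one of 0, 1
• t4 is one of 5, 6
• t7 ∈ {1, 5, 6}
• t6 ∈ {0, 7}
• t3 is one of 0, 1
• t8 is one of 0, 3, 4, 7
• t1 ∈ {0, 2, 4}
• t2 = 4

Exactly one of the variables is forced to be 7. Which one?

t2 must be 4 (only option left). Remove 4 from t1, t8.
The 7 still-open variables together cover exactly {0, 1, 2, 3, 5, 6, 7} — 7 values for 7 variables — and 2 appears only in t1's list, so t1 = 2.
The 6 still-open variables draw from only 6 values {0, 1, 3, 5, 6, 7}, so each is used; only t8 can be 3, hence t8 = 3.
Among the 5 still-open variables, 7 fits only t6 (and all 5 values in {0, 1, 5, 6, 7} must be used), so t6 = 7.

t6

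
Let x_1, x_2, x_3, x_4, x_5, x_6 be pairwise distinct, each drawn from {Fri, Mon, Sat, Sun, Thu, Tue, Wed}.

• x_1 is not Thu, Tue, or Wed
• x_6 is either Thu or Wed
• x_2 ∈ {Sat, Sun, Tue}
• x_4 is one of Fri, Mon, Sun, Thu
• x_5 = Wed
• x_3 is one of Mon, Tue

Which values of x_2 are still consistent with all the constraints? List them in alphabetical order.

Sat, Sun, Tue

x_5 must be Wed (only option left). So x_6 can't be Wed.
x_6 must be Thu (only option left). Remove Thu from x_4.
No further eliminations apply; x_2 can still be any of Sat, Sun, Tue.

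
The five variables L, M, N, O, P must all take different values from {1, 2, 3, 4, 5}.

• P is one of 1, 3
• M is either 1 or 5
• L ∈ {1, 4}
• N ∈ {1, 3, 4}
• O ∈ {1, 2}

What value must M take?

Among the 5 variables, 2 fits only O (and all 5 values in {1, 2, 3, 4, 5} must be used), so O = 2.
The 4 still-open variables together cover exactly {1, 3, 4, 5} — 4 values for 4 variables — and 5 appears only in M's list, so M = 5.

5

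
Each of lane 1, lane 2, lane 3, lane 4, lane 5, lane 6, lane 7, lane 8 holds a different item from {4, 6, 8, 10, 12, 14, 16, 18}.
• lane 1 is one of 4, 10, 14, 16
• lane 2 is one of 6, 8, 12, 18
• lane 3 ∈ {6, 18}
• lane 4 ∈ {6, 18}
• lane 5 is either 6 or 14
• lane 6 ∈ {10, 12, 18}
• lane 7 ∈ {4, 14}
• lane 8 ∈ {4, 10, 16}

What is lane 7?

4

The 8 variables draw from only 8 values {4, 6, 8, 10, 12, 14, 16, 18}, so each is used; only lane 2 can be 8, hence lane 2 = 8.
The 7 still-open variables together cover exactly {4, 6, 10, 12, 14, 16, 18} — 7 values for 7 variables — and 12 appears only in lane 6's list, so lane 6 = 12.
lane 3 and lane 4 share exactly the 2 values {6, 18}; by pigeonhole those values go to them, so strike 6, 18 from lane 5.
lane 5 must be 14 (only option left). Eliminate 14 elsewhere: lane 1, lane 7.
So lane 7 = 4.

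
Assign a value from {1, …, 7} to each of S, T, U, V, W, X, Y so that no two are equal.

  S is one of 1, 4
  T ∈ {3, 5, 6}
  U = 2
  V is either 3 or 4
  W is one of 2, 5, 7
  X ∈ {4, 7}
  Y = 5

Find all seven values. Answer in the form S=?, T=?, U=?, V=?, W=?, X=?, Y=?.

S=1, T=6, U=2, V=3, W=7, X=4, Y=5

U has just one choice, so U = 2. Remove 2 from W.
Y has just one choice, so Y = 5. So T, W can't be 5.
That leaves W = 7. Eliminate 7 elsewhere: X.
X has just one choice, so X = 4. So S, V can't be 4.
S has just one choice, so S = 1.
V must be 3 (only option left). So T can't be 3.
T must be 6 (only option left).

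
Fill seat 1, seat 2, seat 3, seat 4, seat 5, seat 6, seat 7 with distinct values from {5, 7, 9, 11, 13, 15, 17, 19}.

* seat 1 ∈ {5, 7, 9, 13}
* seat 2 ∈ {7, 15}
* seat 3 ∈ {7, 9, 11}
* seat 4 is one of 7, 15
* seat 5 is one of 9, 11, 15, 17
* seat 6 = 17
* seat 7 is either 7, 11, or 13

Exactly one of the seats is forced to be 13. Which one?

seat 7

seat 6 has just one choice, so seat 6 = 17. Eliminate 17 elsewhere: seat 5.
The 6 still-open variables together cover exactly {5, 7, 9, 11, 13, 15} — 6 values for 6 variables — and 5 appears only in seat 1's list, so seat 1 = 5.
The 5 still-open variables draw from only 5 values {7, 9, 11, 13, 15}, so each is used; only seat 7 can be 13, hence seat 7 = 13.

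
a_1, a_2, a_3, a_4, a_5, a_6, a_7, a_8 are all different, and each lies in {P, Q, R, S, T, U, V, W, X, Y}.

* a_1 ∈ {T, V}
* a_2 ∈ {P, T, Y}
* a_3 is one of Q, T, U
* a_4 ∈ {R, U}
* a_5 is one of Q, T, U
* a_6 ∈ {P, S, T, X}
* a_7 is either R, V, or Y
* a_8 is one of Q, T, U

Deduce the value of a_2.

P

The 3 variables a_3, a_5, a_8 are confined to {Q, T, U}, which locks those values in; drop them from a_1, a_2, a_4, a_6.
a_1 has just one choice, so a_1 = V. So a_7 can't be V.
a_4's domain is down to {R}, so a_4 = R. Eliminate R elsewhere: a_7.
That leaves a_7 = Y. So a_2 can't be Y.
So a_2 = P.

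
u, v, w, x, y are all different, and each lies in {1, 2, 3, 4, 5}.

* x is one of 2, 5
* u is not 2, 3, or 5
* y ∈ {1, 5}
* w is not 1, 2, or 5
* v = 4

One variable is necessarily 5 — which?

y

v must be 4 (only option left). So u, w can't be 4.
w must be 3 (only option left).
u must be 1 (only option left). Strike 1 from y.
So 5 goes to y.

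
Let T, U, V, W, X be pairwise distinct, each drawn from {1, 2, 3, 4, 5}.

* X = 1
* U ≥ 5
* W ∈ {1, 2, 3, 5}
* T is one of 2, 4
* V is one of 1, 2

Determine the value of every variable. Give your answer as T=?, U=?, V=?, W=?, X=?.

T=4, U=5, V=2, W=3, X=1

U must be 5 (only option left). Remove 5 from W.
X must be 1 (only option left). Strike 1 from V, W.
That leaves V = 2. So T, W can't be 2.
W has just one choice, so W = 3.
T's domain is down to {4}, so T = 4.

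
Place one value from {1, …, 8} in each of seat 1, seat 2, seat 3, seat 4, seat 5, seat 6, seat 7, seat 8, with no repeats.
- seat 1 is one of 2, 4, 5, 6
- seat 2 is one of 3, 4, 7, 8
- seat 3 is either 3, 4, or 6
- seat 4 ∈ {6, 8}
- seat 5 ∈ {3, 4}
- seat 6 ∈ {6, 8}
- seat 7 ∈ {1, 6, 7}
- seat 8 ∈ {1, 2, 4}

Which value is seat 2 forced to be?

The 8 variables draw from only 8 values {1, 2, 3, 4, 5, 6, 7, 8}, so each is used; only seat 1 can be 5, hence seat 1 = 5.
The 7 still-open variables draw from only 7 values {1, 2, 3, 4, 6, 7, 8}, so each is used; only seat 8 can be 2, hence seat 8 = 2.
The 6 still-open variables together cover exactly {1, 3, 4, 6, 7, 8} — 6 values for 6 variables — and 1 appears only in seat 7's list, so seat 7 = 1.
The 5 still-open variables together cover exactly {3, 4, 6, 7, 8} — 5 values for 5 variables — and 7 appears only in seat 2's list, so seat 2 = 7.

7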